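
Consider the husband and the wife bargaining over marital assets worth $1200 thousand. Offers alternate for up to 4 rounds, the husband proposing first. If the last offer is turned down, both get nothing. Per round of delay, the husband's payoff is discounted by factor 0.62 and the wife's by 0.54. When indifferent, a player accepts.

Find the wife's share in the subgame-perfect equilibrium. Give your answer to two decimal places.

463.19

Round 4 (the wife proposes): rejection yields 0 for the husband; the wife offers 0 and keeps 1200.
Round 3 (the husband proposes): the wife can get 1200 next round, worth 0.54 × 1200 = 648 now; the husband offers that and keeps 552.
Round 2 (the wife proposes): the husband can get 552 next round, worth 0.62 × 552 = 342.24 now; the wife offers that and keeps 857.76.
Round 1 (the husband proposes): the wife can get 857.76 next round, worth 0.54 × 857.76 = 463.1904 now. The husband offers 463.1904 and keeps 1200 − 463.1904 = 736.8096.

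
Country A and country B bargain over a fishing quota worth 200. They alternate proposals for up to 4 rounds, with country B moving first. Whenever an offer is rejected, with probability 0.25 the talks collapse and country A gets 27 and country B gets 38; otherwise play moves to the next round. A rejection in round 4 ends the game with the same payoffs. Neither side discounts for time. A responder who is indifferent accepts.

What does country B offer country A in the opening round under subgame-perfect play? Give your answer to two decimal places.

Round 4 (country A proposes): country B gets 38 if talks fail, so country A offers 38 and keeps 162.
Round 3 (country B proposes): rejecting gives country A an expected 0.75 × 162 + 0.25 × 27 = 128.25, so country B offers 128.25, keeping 71.75.
Round 2 (country A proposes): rejecting gives country B an expected 0.75 × 71.75 + 0.25 × 38 = 63.3125. Country A offers 63.3125 and keeps 200 − 63.3125 = 136.6875.
Round 1 (country B proposes): rejecting gives country A an expected 0.75 × 136.6875 + 0.25 × 27 = 109.265625; country B offers that and keeps 90.734375.

109.27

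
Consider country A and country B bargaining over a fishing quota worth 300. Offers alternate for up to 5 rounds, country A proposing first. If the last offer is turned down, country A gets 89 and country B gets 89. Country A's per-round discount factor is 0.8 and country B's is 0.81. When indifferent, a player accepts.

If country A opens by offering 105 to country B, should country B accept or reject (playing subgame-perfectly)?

Round 5 (country A proposes): country B gets 89 if talks fail, so country A offers 89 and keeps 211.
Round 4 (country B proposes): country A can get 211 next round, worth 0.8 × 211 = 168.8 now; country B offers that and keeps 131.2.
Round 3 (country A proposes): country B can get 131.2 next round, worth 0.81 × 131.2 = 106.272 now, so country A offers 106.272, keeping 193.728.
Round 2 (country B proposes): country A can get 193.728 next round, worth 0.8 × 193.728 = 154.9824 now; country B offers that and keeps 145.0176.
So by rejecting in round 1, country B gets 145.0176 next round, worth 0.81 × 145.0176 = 117.464256 now.
Offer 105 < 117.464256, so country B rejects.

Reject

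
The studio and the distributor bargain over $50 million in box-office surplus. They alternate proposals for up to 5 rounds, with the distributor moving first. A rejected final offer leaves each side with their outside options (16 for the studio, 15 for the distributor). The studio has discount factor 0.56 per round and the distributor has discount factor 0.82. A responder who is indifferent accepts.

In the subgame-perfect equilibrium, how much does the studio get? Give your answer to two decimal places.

Work backward from the last round.
Round 5 (the distributor proposes): the studio gets 16 if talks fail, so the distributor offers 16 and keeps 34.
Round 4 (the studio proposes): the distributor can get 34 next round, worth 0.82 × 34 = 27.88 now; the studio offers that and keeps 22.12.
Round 3 (the distributor proposes): the studio can get 22.12 next round, worth 0.56 × 22.12 = 12.3872 now, so the distributor offers 12.3872, keeping 37.6128.
Round 2 (the studio proposes): the distributor can get 37.6128 next round, worth 0.82 × 37.6128 = 30.842496 now; the studio offers that and keeps 19.157504.
Round 1 (the distributor proposes): the studio can get 19.157504 next round, worth 0.56 × 19.157504 = 10.72820224 now. The distributor offers 10.72820224 and keeps 50 − 10.72820224 = 39.27179776.

10.73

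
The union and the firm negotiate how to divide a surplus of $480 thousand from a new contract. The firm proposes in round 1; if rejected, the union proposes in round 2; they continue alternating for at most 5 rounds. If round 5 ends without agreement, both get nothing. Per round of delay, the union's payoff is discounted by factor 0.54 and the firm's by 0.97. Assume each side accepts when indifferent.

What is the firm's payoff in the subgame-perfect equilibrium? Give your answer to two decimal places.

Round 5 (the firm proposes): rejection yields 0 for the union; the firm offers 0 and keeps 480.
Round 4 (the union proposes): the firm can get 480 next round, worth 0.97 × 480 = 465.6 now. The union offers 465.6 and keeps 480 − 465.6 = 14.4.
Round 3 (the firm proposes): the union can get 14.4 next round, worth 0.54 × 14.4 = 7.776 now, so the firm offers 7.776, keeping 472.224.
Round 2 (the union proposes): the firm can get 472.224 next round, worth 0.97 × 472.224 = 458.05728 now, so the union offers 458.05728, keeping 21.94272.
Round 1 (the firm proposes): the union can get 21.94272 next round, worth 0.54 × 21.94272 = 11.8490688 now. The firm offers 11.8490688 and keeps 480 − 11.8490688 = 468.1509312.

468.15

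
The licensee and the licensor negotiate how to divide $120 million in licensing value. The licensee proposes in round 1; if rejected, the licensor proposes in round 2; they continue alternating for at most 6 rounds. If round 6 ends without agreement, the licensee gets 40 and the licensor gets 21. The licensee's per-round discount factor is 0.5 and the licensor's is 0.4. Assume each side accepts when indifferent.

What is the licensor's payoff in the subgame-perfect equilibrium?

30.08

Solve by backward induction from round 6.
Round 6 (the licensor proposes): the licensee gets 40 if talks fail, so the licensor offers 40 and keeps 80.
Round 5 (the licensee proposes): the licensor can get 80 next round, worth 0.4 × 80 = 32 now. The licensee offers 32 and keeps 120 − 32 = 88.
Round 4 (the licensor proposes): the licensee can get 88 next round, worth 0.5 × 88 = 44 now; the licensor offers that and keeps 76.
Round 3 (the licensee proposes): the licensor can get 76 next round, worth 0.4 × 76 = 30.4 now; the licensee offers that and keeps 89.6.
Round 2 (the licensor proposes): the licensee can get 89.6 next round, worth 0.5 × 89.6 = 44.8 now; the licensor offers that and keeps 75.2.
Round 1 (the licensee proposes): the licensor can get 75.2 next round, worth 0.4 × 75.2 = 30.08 now, so the licensee offers 30.08, keeping 89.92.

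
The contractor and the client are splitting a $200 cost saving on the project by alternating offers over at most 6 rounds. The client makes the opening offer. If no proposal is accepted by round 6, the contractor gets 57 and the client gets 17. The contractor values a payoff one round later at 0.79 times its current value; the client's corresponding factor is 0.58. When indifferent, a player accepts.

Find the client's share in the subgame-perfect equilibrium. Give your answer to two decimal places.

72.88

Solve by backward induction from round 6.
Round 6 (the contractor proposes): the client gets 17 if talks fail, so the contractor offers 17 and keeps 183.
Round 5 (the client proposes): the contractor can get 183 next round, worth 0.79 × 183 = 144.57 now; the client offers that and keeps 55.43.
Round 4 (the contractor proposes): the client can get 55.43 next round, worth 0.58 × 55.43 = 32.1494 now; the contractor offers that and keeps 167.8506.
Round 3 (the client proposes): the contractor can get 167.8506 next round, worth 0.79 × 167.8506 = 132.601974 now; the client offers that and keeps 67.398026.
Round 2 (the contractor proposes): the client can get 67.398026 next round, worth 0.58 × 67.398026 = 39.09085508 now. The contractor offers 39.09085508 and keeps 200 − 39.09085508 = 160.90914492.
Round 1 (the client proposes): the contractor can get 160.90914492 next round, worth 0.79 × 160.90914492 = 127.1182244868 now. The client offers 127.1182244868 and keeps 200 − 127.1182244868 = 72.8817755132.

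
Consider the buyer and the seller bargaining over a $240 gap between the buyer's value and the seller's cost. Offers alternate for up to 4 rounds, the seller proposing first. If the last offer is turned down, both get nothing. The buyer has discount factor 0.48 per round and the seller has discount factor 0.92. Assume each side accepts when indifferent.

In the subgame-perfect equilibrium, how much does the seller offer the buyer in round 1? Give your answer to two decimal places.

By backward induction:
Round 4 (the buyer proposes): rejection yields 0 for the seller; the buyer offers 0 and keeps 240.
Round 3 (the seller proposes): the buyer can get 240 next round, worth 0.48 × 240 = 115.2 now. The seller offers 115.2 and keeps 240 − 115.2 = 124.8.
Round 2 (the buyer proposes): the seller can get 124.8 next round, worth 0.92 × 124.8 = 114.816 now, so the buyer offers 114.816, keeping 125.184.
Round 1 (the seller proposes): the buyer can get 125.184 next round, worth 0.48 × 125.184 = 60.08832 now. The seller offers 60.08832 and keeps 240 − 60.08832 = 179.91168.

60.09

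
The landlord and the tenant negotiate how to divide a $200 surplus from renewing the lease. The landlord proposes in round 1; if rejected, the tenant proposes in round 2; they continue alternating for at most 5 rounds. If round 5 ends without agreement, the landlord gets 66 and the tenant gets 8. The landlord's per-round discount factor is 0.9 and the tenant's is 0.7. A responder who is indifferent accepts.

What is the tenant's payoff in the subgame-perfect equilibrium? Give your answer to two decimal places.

26.00

Round 5 (the landlord proposes): the tenant gets 8 if talks fail, so the landlord offers 8 and keeps 192.
Round 4 (the tenant proposes): the landlord can get 192 next round, worth 0.9 × 192 = 172.8 now. The tenant offers 172.8 and keeps 200 − 172.8 = 27.2.
Round 3 (the landlord proposes): the tenant can get 27.2 next round, worth 0.7 × 27.2 = 19.04 now; the landlord offers that and keeps 180.96.
Round 2 (the tenant proposes): the landlord can get 180.96 next round, worth 0.9 × 180.96 = 162.864 now. The tenant offers 162.864 and keeps 200 − 162.864 = 37.136.
Round 1 (the landlord proposes): the tenant can get 37.136 next round, worth 0.7 × 37.136 = 25.9952 now; the landlord offers that and keeps 174.0048.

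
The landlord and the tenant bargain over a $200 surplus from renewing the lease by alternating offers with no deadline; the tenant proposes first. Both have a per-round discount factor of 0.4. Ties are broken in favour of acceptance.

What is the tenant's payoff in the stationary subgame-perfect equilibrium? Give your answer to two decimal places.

Let x be the tenant's share when the tenant proposes and y be the landlord's share when the landlord proposes.
The landlord accepts iff offered ≥ 0.4·y, so x = 200 − 0.4y. Symmetrically y = 200 − 0.4x.
Substituting: x = 200 − 0.4(200 − 0.4x), giving x(1 − 0.4·0.4) = 200(1 − 0.4).
So x = 200 × 0.6 / 0.84 ≈ 142.8571, and the landlord receives 200 − x ≈ 57.1429.

142.86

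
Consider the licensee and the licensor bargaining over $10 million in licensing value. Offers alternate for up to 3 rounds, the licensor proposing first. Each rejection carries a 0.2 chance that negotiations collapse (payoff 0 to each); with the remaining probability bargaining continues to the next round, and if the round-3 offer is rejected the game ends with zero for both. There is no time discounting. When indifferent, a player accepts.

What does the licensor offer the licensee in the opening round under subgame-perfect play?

1.6

By backward induction:
Round 3 (the licensor proposes): rejection yields 0 for the licensee; the licensor offers 0 and keeps 10.
Round 2 (the licensee proposes): rejecting gives the licensor an expected 0.8 × 10 = 8, so the licensee offers 8, keeping 2.
Round 1 (the licensor proposes): rejecting gives the licensee an expected 0.8 × 2 = 1.6. The licensor offers 1.6 and keeps 10 − 1.6 = 8.4.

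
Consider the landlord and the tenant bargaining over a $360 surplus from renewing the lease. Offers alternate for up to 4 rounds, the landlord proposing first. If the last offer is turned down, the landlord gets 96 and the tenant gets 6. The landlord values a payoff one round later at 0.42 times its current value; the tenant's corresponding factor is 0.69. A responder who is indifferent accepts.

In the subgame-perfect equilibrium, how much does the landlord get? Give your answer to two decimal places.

163.14

Round 4 (the tenant proposes): the landlord gets 96 if talks fail, so the tenant offers 96 and keeps 264.
Round 3 (the landlord proposes): the tenant can get 264 next round, worth 0.69 × 264 = 182.16 now, so the landlord offers 182.16, keeping 177.84.
Round 2 (the tenant proposes): the landlord can get 177.84 next round, worth 0.42 × 177.84 = 74.6928 now. The tenant offers 74.6928 and keeps 360 − 74.6928 = 285.3072.
Round 1 (the landlord proposes): the tenant can get 285.3072 next round, worth 0.69 × 285.3072 = 196.861968 now, so the landlord offers 196.861968, keeping 163.138032.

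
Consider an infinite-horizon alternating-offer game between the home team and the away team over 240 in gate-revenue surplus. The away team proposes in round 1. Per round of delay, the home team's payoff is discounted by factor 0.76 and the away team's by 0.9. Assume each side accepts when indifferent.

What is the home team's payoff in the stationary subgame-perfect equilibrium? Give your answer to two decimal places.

57.72

In a stationary SPE each proposer offers the other exactly their discounted continuation value.
If the away team keeps x when proposing and the home team keeps y when proposing, then x = 240 − 0.76y and y = 240 − 0.9x.
Solving: x = 240(1 − 0.76) / (1 − 0.9·0.76) = 57.6 / 0.316 ≈ 182.2785.
The home team gets 240 − 182.2785 ≈ 57.7215.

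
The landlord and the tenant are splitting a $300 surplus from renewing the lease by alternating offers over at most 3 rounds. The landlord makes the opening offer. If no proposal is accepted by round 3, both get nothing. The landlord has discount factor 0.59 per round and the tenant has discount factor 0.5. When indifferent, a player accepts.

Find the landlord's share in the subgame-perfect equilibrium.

238.5

Round 3 (the landlord proposes): the tenant will accept anything ≥ 0, so the landlord offers 0 and keeps 300.
Round 2 (the tenant proposes): the landlord can get 300 next round, worth 0.59 × 300 = 177 now, so the tenant offers 177, keeping 123.
Round 1 (the landlord proposes): the tenant can get 123 next round, worth 0.5 × 123 = 61.5 now. The landlord offers 61.5 and keeps 300 − 61.5 = 238.5.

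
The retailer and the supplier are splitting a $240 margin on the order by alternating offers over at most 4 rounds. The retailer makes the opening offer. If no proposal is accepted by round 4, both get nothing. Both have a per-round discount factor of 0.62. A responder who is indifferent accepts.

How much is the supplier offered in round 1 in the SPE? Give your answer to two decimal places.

113.74

By backward induction:
Round 4 (the supplier proposes): rejection yields 0 for the retailer; the supplier offers 0 and keeps 240.
Round 3 (the retailer proposes): the supplier can get 240 next round, worth 0.62 × 240 = 148.8 now, so the retailer offers 148.8, keeping 91.2.
Round 2 (the supplier proposes): the retailer can get 91.2 next round, worth 0.62 × 91.2 = 56.544 now; the supplier offers that and keeps 183.456.
Round 1 (the retailer proposes): the supplier can get 183.456 next round, worth 0.62 × 183.456 = 113.74272 now, so the retailer offers 113.74272, keeping 126.25728.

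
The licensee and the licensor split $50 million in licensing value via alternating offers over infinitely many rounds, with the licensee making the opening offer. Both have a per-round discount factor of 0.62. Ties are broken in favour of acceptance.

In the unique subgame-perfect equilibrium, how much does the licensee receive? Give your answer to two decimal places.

Let x be the licensee's share when the licensee proposes and y be the licensor's share when the licensor proposes.
The licensor accepts iff offered ≥ 0.62·y, so x = 50 − 0.62y. Symmetrically y = 50 − 0.62x.
Substituting: x = 50 − 0.62(50 − 0.62x), giving x(1 − 0.62·0.62) = 50(1 − 0.62).
So x = 50 × 0.38 / 0.6156 ≈ 30.8642, and the licensor receives 50 − x ≈ 19.1358.

30.86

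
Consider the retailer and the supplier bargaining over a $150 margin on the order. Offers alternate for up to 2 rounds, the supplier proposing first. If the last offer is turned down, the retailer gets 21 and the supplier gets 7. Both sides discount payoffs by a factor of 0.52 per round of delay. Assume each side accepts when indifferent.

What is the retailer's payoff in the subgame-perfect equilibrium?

74.36

Round 2 (the retailer proposes): the supplier gets 7 if talks fail, so the retailer offers 7 and keeps 143.
Round 1 (the supplier proposes): the retailer can get 143 next round, worth 0.52 × 143 = 74.36 now; the supplier offers that and keeps 75.64.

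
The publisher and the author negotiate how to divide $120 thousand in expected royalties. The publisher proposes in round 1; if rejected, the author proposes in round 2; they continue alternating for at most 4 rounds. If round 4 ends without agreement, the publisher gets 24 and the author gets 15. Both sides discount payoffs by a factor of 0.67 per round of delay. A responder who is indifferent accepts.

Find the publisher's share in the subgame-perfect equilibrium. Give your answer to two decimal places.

Round 4 (the author proposes): the publisher gets 24 if talks fail, so the author offers 24 and keeps 96.
Round 3 (the publisher proposes): the author can get 96 next round, worth 0.67 × 96 = 64.32 now. The publisher offers 64.32 and keeps 120 − 64.32 = 55.68.
Round 2 (the author proposes): the publisher can get 55.68 next round, worth 0.67 × 55.68 = 37.3056 now; the author offers that and keeps 82.6944.
Round 1 (the publisher proposes): the author can get 82.6944 next round, worth 0.67 × 82.6944 = 55.405248 now, so the publisher offers 55.405248, keeping 64.594752.

64.59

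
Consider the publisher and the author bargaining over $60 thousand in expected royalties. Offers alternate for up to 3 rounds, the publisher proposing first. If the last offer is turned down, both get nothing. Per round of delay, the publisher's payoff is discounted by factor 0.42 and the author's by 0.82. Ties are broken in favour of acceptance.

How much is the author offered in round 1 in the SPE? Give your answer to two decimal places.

Round 3 (the publisher proposes): rejection yields 0 for the author; the publisher offers 0 and keeps 60.
Round 2 (the author proposes): the publisher can get 60 next round, worth 0.42 × 60 = 25.2 now, so the author offers 25.2, keeping 34.8.
Round 1 (the publisher proposes): the author can get 34.8 next round, worth 0.82 × 34.8 = 28.536 now, so the publisher offers 28.536, keeping 31.464.

28.54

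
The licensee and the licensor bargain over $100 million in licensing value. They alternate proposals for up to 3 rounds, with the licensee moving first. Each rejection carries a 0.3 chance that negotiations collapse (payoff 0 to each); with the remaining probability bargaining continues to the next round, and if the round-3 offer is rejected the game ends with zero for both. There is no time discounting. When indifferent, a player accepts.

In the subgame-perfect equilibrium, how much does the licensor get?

By backward induction:
Round 3 (the licensee proposes): rejection yields 0 for the licensor; the licensee offers 0 and keeps 100.
Round 2 (the licensor proposes): rejecting gives the licensee an expected 0.7 × 100 = 70; the licensor offers that and keeps 30.
Round 1 (the licensee proposes): rejecting gives the licensor an expected 0.7 × 30 = 21, so the licensee offers 21, keeping 79.

21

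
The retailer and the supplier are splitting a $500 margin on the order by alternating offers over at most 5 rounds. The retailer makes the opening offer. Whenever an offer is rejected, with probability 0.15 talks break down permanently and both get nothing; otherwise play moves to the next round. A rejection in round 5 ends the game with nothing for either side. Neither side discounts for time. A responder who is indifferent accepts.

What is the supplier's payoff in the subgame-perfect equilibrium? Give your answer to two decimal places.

109.81

Round 5 (the retailer proposes): rejection yields 0 for the supplier; the retailer offers 0 and keeps 500.
Round 4 (the supplier proposes): rejecting gives the retailer an expected 0.85 × 500 = 425; the supplier offers that and keeps 75.
Round 3 (the retailer proposes): rejecting gives the supplier an expected 0.85 × 75 = 63.75, so the retailer offers 63.75, keeping 436.25.
Round 2 (the supplier proposes): rejecting gives the retailer an expected 0.85 × 436.25 = 370.8125. The supplier offers 370.8125 and keeps 500 − 370.8125 = 129.1875.
Round 1 (the retailer proposes): rejecting gives the supplier an expected 0.85 × 129.1875 = 109.809375, so the retailer offers 109.809375, keeping 390.190625.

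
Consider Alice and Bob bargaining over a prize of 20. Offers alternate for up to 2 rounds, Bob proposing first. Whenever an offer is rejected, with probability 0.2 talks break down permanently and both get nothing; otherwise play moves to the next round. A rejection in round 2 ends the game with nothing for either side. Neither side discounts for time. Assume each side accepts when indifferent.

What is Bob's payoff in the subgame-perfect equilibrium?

4

Round 2 (Alice proposes): Bob will accept anything ≥ 0, so Alice offers 0 and keeps 20.
Round 1 (Bob proposes): rejecting gives Alice an expected 0.8 × 20 = 16; Bob offers that and keeps 4.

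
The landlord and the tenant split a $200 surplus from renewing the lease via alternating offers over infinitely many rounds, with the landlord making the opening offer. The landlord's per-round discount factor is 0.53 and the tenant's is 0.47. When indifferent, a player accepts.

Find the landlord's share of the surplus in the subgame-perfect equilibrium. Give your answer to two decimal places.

141.16

When the landlord proposes, the tenant accepts any offer worth at least 0.47 times what the tenant would get by proposing next round; and vice versa.
This gives x = 200 − 0.47y and y = 200 − 0.53x, where x and y are each side's share when it proposes.
Hence (1 − 0.47·0.53)x = 200(1 − 0.47), i.e. 0.7509·x = 106.
x ≈ 141.1639; the tenant's share is 200 − x ≈ 58.8361.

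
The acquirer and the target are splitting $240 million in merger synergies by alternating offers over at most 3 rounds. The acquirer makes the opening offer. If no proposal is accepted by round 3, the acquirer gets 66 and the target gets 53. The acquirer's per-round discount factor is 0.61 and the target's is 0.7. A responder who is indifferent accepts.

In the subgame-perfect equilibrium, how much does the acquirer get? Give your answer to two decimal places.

151.85

Round 3 (the acquirer proposes): the target gets 53 if talks fail, so the acquirer offers 53 and keeps 187.
Round 2 (the target proposes): the acquirer can get 187 next round, worth 0.61 × 187 = 114.07 now. The target offers 114.07 and keeps 240 − 114.07 = 125.93.
Round 1 (the acquirer proposes): the target can get 125.93 next round, worth 0.7 × 125.93 = 88.151 now. The acquirer offers 88.151 and keeps 240 − 88.151 = 151.849.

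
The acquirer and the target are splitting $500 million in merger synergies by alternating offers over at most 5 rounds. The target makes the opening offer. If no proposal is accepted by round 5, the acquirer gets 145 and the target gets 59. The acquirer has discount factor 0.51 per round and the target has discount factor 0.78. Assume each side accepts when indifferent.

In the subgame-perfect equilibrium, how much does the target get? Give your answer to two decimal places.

398.64

Round 5 (the target proposes): the acquirer gets 145 if talks fail, so the target offers 145 and keeps 355.
Round 4 (the acquirer proposes): the target can get 355 next round, worth 0.78 × 355 = 276.9 now. The acquirer offers 276.9 and keeps 500 − 276.9 = 223.1.
Round 3 (the target proposes): the acquirer can get 223.1 next round, worth 0.51 × 223.1 = 113.781 now; the target offers that and keeps 386.219.
Round 2 (the acquirer proposes): the target can get 386.219 next round, worth 0.78 × 386.219 = 301.25082 now, so the acquirer offers 301.25082, keeping 198.74918.
Round 1 (the target proposes): the acquirer can get 198.74918 next round, worth 0.51 × 198.74918 = 101.3620818 now; the target offers that and keeps 398.6379182.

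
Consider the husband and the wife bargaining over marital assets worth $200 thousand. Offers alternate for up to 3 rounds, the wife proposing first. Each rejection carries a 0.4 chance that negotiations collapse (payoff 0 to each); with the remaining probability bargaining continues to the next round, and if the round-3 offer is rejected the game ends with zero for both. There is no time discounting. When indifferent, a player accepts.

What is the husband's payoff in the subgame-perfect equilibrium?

Round 3 (the wife proposes): the husband will accept anything ≥ 0, so the wife offers 0 and keeps 200.
Round 2 (the husband proposes): rejecting gives the wife an expected 0.6 × 200 = 120; the husband offers that and keeps 80.
Round 1 (the wife proposes): rejecting gives the husband an expected 0.6 × 80 = 48; the wife offers that and keeps 152.

48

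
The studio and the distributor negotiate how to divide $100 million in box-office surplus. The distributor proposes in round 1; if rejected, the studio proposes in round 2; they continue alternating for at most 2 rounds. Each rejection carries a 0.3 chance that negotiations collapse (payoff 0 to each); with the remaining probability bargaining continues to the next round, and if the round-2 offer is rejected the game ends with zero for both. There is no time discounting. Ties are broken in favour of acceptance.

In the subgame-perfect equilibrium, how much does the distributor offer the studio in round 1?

70

Round 2 (the studio proposes): the distributor will accept anything ≥ 0, so the studio offers 0 and keeps 100.
Round 1 (the distributor proposes): rejecting gives the studio an expected 0.7 × 100 = 70; the distributor offers that and keeps 30.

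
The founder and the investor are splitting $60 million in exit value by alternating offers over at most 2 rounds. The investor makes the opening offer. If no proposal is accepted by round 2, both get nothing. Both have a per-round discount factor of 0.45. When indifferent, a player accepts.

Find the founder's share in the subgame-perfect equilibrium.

Solve by backward induction from round 2.
Round 2 (the founder proposes): rejection yields 0 for the investor; the founder offers 0 and keeps 60.
Round 1 (the investor proposes): the founder can get 60 next round, worth 0.45 × 60 = 27 now; the investor offers that and keeps 33.

27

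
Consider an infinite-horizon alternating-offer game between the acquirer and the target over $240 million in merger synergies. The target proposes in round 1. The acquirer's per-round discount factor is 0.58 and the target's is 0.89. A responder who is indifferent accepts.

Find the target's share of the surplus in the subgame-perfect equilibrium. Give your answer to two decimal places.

In a stationary SPE each proposer offers the other exactly their discounted continuation value.
If the target keeps x when proposing and the acquirer keeps y when proposing, then x = 240 − 0.58y and y = 240 − 0.89x.
Solving: x = 240(1 − 0.58) / (1 − 0.89·0.58) = 100.8 / 0.4838 ≈ 208.3506.
The acquirer gets 240 − 208.3506 ≈ 31.6494.

208.35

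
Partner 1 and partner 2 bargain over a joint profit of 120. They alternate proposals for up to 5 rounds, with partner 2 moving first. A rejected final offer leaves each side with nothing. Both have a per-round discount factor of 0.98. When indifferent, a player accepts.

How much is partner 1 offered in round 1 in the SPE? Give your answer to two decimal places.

4.61

Round 5 (partner 2 proposes): partner 1 will accept anything ≥ 0, so partner 2 offers 0 and keeps 120.
Round 4 (partner 1 proposes): partner 2 can get 120 next round, worth 0.98 × 120 = 117.6 now. Partner 1 offers 117.6 and keeps 120 − 117.6 = 2.4.
Round 3 (partner 2 proposes): partner 1 can get 2.4 next round, worth 0.98 × 2.4 = 2.352 now. Partner 2 offers 2.352 and keeps 120 − 2.352 = 117.648.
Round 2 (partner 1 proposes): partner 2 can get 117.648 next round, worth 0.98 × 117.648 = 115.29504 now; partner 1 offers that and keeps 4.70496.
Round 1 (partner 2 proposes): partner 1 can get 4.70496 next round, worth 0.98 × 4.70496 = 4.6108608 now; partner 2 offers that and keeps 115.3891392.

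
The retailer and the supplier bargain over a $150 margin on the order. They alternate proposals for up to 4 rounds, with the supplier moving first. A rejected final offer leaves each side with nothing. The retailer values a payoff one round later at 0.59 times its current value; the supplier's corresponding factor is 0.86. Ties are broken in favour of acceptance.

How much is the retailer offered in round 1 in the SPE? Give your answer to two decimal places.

57.29

Round 4 (the retailer proposes): the supplier will accept anything ≥ 0, so the retailer offers 0 and keeps 150.
Round 3 (the supplier proposes): the retailer can get 150 next round, worth 0.59 × 150 = 88.5 now, so the supplier offers 88.5, keeping 61.5.
Round 2 (the retailer proposes): the supplier can get 61.5 next round, worth 0.86 × 61.5 = 52.89 now. The retailer offers 52.89 and keeps 150 − 52.89 = 97.11.
Round 1 (the supplier proposes): the retailer can get 97.11 next round, worth 0.59 × 97.11 = 57.2949 now. The supplier offers 57.2949 and keeps 150 − 57.2949 = 92.7051.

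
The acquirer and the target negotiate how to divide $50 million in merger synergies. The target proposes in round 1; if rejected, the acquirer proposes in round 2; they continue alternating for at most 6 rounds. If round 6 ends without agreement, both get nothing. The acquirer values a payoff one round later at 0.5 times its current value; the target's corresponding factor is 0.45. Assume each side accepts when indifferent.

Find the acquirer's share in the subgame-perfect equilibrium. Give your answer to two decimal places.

Round 6 (the acquirer proposes): rejection yields 0 for the target; the acquirer offers 0 and keeps 50.
Round 5 (the target proposes): the acquirer can get 50 next round, worth 0.5 × 50 = 25 now, so the target offers 25, keeping 25.
Round 4 (the acquirer proposes): the target can get 25 next round, worth 0.45 × 25 = 11.25 now. The acquirer offers 11.25 and keeps 50 − 11.25 = 38.75.
Round 3 (the target proposes): the acquirer can get 38.75 next round, worth 0.5 × 38.75 = 19.375 now, so the target offers 19.375, keeping 30.625.
Round 2 (the acquirer proposes): the target can get 30.625 next round, worth 0.45 × 30.625 = 13.78125 now, so the acquirer offers 13.78125, keeping 36.21875.
Round 1 (the target proposes): the acquirer can get 36.21875 next round, worth 0.5 × 36.21875 = 18.109375 now; the target offers that and keeps 31.890625.

18.11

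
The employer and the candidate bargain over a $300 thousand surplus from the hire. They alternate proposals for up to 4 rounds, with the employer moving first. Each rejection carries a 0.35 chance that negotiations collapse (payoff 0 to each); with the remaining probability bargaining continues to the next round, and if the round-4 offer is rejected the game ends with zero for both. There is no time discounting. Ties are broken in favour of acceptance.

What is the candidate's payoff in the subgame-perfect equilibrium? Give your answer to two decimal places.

By backward induction:
Round 4 (the candidate proposes): rejection yields 0 for the employer; the candidate offers 0 and keeps 300.
Round 3 (the employer proposes): rejecting gives the candidate an expected 0.65 × 300 = 195. The employer offers 195 and keeps 300 − 195 = 105.
Round 2 (the candidate proposes): rejecting gives the employer an expected 0.65 × 105 = 68.25. The candidate offers 68.25 and keeps 300 − 68.25 = 231.75.
Round 1 (the employer proposes): rejecting gives the candidate an expected 0.65 × 231.75 = 150.6375, so the employer offers 150.6375, keeping 149.3625.

150.64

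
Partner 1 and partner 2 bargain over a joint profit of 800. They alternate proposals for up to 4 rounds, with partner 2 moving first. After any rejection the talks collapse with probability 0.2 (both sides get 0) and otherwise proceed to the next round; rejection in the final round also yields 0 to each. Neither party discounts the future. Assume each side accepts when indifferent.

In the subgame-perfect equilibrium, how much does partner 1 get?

537.6

Round 4 (partner 1 proposes): rejection yields 0 for partner 2; partner 1 offers 0 and keeps 800.
Round 3 (partner 2 proposes): rejecting gives partner 1 an expected 0.8 × 800 = 640; partner 2 offers that and keeps 160.
Round 2 (partner 1 proposes): rejecting gives partner 2 an expected 0.8 × 160 = 128; partner 1 offers that and keeps 672.
Round 1 (partner 2 proposes): rejecting gives partner 1 an expected 0.8 × 672 = 537.6. Partner 2 offers 537.6 and keeps 800 − 537.6 = 262.4.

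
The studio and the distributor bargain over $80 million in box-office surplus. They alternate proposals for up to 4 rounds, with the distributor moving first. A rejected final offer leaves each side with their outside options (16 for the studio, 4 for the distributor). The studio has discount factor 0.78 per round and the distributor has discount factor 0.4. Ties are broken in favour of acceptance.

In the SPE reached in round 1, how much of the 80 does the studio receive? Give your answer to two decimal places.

Solve by backward induction from round 4.
Round 4 (the studio proposes): the distributor gets 4 if talks fail, so the studio offers 4 and keeps 76.
Round 3 (the distributor proposes): the studio can get 76 next round, worth 0.78 × 76 = 59.28 now, so the distributor offers 59.28, keeping 20.72.
Round 2 (the studio proposes): the distributor can get 20.72 next round, worth 0.4 × 20.72 = 8.288 now; the studio offers that and keeps 71.712.
Round 1 (the distributor proposes): the studio can get 71.712 next round, worth 0.78 × 71.712 = 55.93536 now; the distributor offers that and keeps 24.06464.

55.94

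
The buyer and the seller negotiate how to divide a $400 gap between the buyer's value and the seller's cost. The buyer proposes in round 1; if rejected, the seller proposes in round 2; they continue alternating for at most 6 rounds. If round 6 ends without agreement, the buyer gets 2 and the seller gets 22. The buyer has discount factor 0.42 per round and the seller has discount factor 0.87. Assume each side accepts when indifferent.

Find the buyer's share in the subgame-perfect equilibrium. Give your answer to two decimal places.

Work backward from the last round.
Round 6 (the seller proposes): the buyer gets 2 if talks fail, so the seller offers 2 and keeps 398.
Round 5 (the buyer proposes): the seller can get 398 next round, worth 0.87 × 398 = 346.26 now, so the buyer offers 346.26, keeping 53.74.
Round 4 (the seller proposes): the buyer can get 53.74 next round, worth 0.42 × 53.74 = 22.5708 now; the seller offers that and keeps 377.4292.
Round 3 (the buyer proposes): the seller can get 377.4292 next round, worth 0.87 × 377.4292 = 328.363404 now, so the buyer offers 328.363404, keeping 71.636596.
Round 2 (the seller proposes): the buyer can get 71.636596 next round, worth 0.42 × 71.636596 = 30.08737032 now, so the seller offers 30.08737032, keeping 369.91262968.
Round 1 (the buyer proposes): the seller can get 369.91262968 next round, worth 0.87 × 369.91262968 = 321.8239878216 now. The buyer offers 321.8239878216 and keeps 400 − 321.8239878216 = 78.1760121784.

78.18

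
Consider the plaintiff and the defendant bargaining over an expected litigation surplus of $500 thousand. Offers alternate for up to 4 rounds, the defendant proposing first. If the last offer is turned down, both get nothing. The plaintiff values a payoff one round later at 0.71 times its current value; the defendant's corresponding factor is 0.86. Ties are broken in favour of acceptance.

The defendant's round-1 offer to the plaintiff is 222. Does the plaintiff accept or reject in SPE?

Reject

Round 4 (the plaintiff proposes): rejection yields 0 for the defendant; the plaintiff offers 0 and keeps 500.
Round 3 (the defendant proposes): the plaintiff can get 500 next round, worth 0.71 × 500 = 355 now. The defendant offers 355 and keeps 500 − 355 = 145.
Round 2 (the plaintiff proposes): the defendant can get 145 next round, worth 0.86 × 145 = 124.7 now, so the plaintiff offers 124.7, keeping 375.3.
So by rejecting in round 1, the plaintiff gets 375.3 next round, worth 0.71 × 375.3 = 266.463 now.
Offer 222 < 266.463, so the plaintiff rejects.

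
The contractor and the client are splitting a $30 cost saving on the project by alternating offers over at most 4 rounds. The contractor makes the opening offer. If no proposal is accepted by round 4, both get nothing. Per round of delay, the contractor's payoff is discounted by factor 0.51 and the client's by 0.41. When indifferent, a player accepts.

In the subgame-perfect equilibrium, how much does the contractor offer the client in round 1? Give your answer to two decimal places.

8.60

Round 4 (the client proposes): the contractor will accept anything ≥ 0, so the client offers 0 and keeps 30.
Round 3 (the contractor proposes): the client can get 30 next round, worth 0.41 × 30 = 12.3 now, so the contractor offers 12.3, keeping 17.7.
Round 2 (the client proposes): the contractor can get 17.7 next round, worth 0.51 × 17.7 = 9.027 now, so the client offers 9.027, keeping 20.973.
Round 1 (the contractor proposes): the client can get 20.973 next round, worth 0.41 × 20.973 = 8.59893 now; the contractor offers that and keeps 21.40107.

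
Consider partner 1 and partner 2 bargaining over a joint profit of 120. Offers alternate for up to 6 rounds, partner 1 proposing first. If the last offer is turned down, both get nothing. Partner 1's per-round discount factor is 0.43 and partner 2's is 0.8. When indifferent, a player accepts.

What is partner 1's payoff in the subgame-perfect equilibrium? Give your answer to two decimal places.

Round 6 (partner 2 proposes): partner 1 will accept anything ≥ 0, so partner 2 offers 0 and keeps 120.
Round 5 (partner 1 proposes): partner 2 can get 120 next round, worth 0.8 × 120 = 96 now, so partner 1 offers 96, keeping 24.
Round 4 (partner 2 proposes): partner 1 can get 24 next round, worth 0.43 × 24 = 10.32 now, so partner 2 offers 10.32, keeping 109.68.
Round 3 (partner 1 proposes): partner 2 can get 109.68 next round, worth 0.8 × 109.68 = 87.744 now, so partner 1 offers 87.744, keeping 32.256.
Round 2 (partner 2 proposes): partner 1 can get 32.256 next round, worth 0.43 × 32.256 = 13.87008 now; partner 2 offers that and keeps 106.12992.
Round 1 (partner 1 proposes): partner 2 can get 106.12992 next round, worth 0.8 × 106.12992 = 84.903936 now; partner 1 offers that and keeps 35.096064.

35.10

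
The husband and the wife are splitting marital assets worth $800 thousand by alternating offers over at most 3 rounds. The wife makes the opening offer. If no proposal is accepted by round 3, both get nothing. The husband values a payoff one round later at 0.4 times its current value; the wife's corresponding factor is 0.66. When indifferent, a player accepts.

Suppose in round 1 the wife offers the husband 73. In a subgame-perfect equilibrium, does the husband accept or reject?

Reject

Round 3 (the wife proposes): the husband will accept anything ≥ 0, so the wife offers 0 and keeps 800.
Round 2 (the husband proposes): the wife can get 800 next round, worth 0.66 × 800 = 528 now, so the husband offers 528, keeping 272.
So by rejecting in round 1, the husband gets 272 next round, worth 0.4 × 272 = 108.8 now.
Offer 73 < 108.8, so the husband rejects.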